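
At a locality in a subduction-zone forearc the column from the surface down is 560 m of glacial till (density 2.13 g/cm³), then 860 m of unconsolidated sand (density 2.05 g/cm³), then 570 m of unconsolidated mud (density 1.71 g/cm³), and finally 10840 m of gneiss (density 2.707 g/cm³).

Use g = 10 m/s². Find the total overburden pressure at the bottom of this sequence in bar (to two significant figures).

glacial till: 2130 kg/m³ × 10 m/s² × 560 m = 1.193×10^7 Pa = 119.3 bar
unconsolidated sand: 2050 kg/m³ × 10 m/s² × 860 m = 1.763×10^7 Pa = 176.3 bar
unconsolidated mud: 1710 kg/m³ × 10 m/s² × 570 m = 9.747×10^6 Pa = 97.47 bar
gneiss: 2707 kg/m³ × 10 m/s² × 10840 m = 2.934×10^8 Pa = 2934 bar
Total = 119.3 + 176.3 + 97.47 + 2934 = 3327.4 bar

3300 bar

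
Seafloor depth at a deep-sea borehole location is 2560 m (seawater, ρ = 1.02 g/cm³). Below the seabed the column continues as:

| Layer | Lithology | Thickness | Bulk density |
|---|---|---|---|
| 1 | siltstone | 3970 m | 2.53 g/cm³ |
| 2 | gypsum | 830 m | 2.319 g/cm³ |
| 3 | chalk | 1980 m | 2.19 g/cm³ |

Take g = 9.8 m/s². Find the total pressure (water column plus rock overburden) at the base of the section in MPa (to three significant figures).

185 MPa

seawater: 1020 kg/m³ × 9.8 m/s² × 2560 m = 2.559×10^7 Pa = 25.59 MPa
siltstone: 2530 kg/m³ × 9.8 m/s² × 3970 m = 9.843×10^7 Pa = 98.43 MPa
gypsum: 2319 kg/m³ × 9.8 m/s² × 830 m = 1.886×10^7 Pa = 18.86 MPa
chalk: 2190 kg/m³ × 9.8 m/s² × 1980 m = 4.249×10^7 Pa = 42.49 MPa
Total = 25.59 + 98.43 + 18.86 + 42.49 = 185.38 MPa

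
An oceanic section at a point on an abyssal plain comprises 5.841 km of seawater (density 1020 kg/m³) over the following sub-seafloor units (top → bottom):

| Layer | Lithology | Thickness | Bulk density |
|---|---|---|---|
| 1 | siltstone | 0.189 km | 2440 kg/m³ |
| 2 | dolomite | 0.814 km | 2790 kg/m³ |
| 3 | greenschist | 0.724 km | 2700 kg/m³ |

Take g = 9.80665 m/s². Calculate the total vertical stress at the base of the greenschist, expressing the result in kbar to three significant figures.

1.04 kbar

seawater: 1020 kg/m³ × 9.80665 m/s² × 5841 m = 5.843×10^7 Pa = 0.5843 kbar
siltstone: 2440 kg/m³ × 9.80665 m/s² × 189 m = 4.522×10^6 Pa = 0.04522 kbar
dolomite: 2790 kg/m³ × 9.80665 m/s² × 814 m = 2.227×10^7 Pa = 0.2227 kbar
greenschist: 2700 kg/m³ × 9.80665 m/s² × 724 m = 1.917×10^7 Pa = 0.1917 kbar
Total = 0.5843 + 0.04522 + 0.2227 + 0.1917 = 1.0439 kbar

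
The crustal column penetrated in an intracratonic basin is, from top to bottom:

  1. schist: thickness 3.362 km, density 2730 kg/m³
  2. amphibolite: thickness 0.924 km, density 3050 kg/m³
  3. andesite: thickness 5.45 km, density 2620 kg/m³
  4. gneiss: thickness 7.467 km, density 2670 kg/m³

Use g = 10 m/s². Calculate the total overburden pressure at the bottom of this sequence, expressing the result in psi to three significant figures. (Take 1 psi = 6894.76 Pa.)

schist: 2730 kg/m³ × 10 m/s² × 3362 m = 9.178×10^7 Pa = 13312 psi
amphibolite: 3050 kg/m³ × 10 m/s² × 924 m = 2.818×10^7 Pa = 4087 psi
andesite: 2620 kg/m³ × 10 m/s² × 5450 m = 1.428×10^8 Pa = 20710 psi
gneiss: 2670 kg/m³ × 10 m/s² × 7467 m = 1.994×10^8 Pa = 28916 psi
Total = 13312 + 4087 + 20710 + 28916 = 67025 psi

67000 psi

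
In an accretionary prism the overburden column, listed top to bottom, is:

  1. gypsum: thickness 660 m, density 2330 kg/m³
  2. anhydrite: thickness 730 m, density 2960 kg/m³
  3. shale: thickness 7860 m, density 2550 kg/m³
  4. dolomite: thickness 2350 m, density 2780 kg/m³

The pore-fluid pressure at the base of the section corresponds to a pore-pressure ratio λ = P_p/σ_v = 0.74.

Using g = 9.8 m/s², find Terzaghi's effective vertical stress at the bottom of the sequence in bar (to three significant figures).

771 bar

Overburden (lithostatic) stress σ_v:
gypsum: 2330 kg/m³ × 9.8 m/s² × 660 m = 1.507×10^7 Pa = 15.07 MPa
anhydrite: 2960 kg/m³ × 9.8 m/s² × 730 m = 2.118×10^7 Pa = 21.18 MPa
shale: 2550 kg/m³ × 9.8 m/s² × 7860 m = 1.964×10^8 Pa = 196.4 MPa
dolomite: 2780 kg/m³ × 9.8 m/s² × 2350 m = 6.402×10^7 Pa = 64.02 MPa
Total = 15.07 + 21.18 + 196.4 + 64.02 = 296.69 MPa
Pore pressure P_p = λ·σ_v = 0.74 × 296.7 MPa = 219.6 MPa
Effective stress σ' = σ_v − P_p = 296.7 − 219.6 = 77.140 MPa = 771.40 bar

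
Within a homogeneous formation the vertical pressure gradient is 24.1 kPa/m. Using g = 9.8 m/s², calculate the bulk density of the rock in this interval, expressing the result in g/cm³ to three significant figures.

2.46 g/cm³

ρ = (dP/dz)/g = 24.1 kPa/m / 9.8 m/s² = 24100 Pa/m / 9.8 m/s² = 2459.2 kg/m³
= 2.459 g/cm³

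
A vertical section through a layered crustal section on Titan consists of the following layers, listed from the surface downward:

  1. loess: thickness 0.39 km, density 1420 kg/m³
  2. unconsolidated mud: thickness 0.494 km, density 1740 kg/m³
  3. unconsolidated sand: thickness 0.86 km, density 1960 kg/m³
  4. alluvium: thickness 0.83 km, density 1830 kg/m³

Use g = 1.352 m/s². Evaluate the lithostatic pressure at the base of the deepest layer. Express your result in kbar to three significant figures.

0.0624 kbar

loess: 1420 kg/m³ × 1.352 m/s² × 390 m = 7.487×10^5 Pa = 7.487×10^-3 kbar
unconsolidated mud: 1740 kg/m³ × 1.352 m/s² × 494 m = 1.162×10^6 Pa = 0.01162 kbar
unconsolidated sand: 1960 kg/m³ × 1.352 m/s² × 860 m = 2.279×10^6 Pa = 0.02279 kbar
alluvium: 1830 kg/m³ × 1.352 m/s² × 830 m = 2.054×10^6 Pa = 0.02054 kbar
Total = 7.487×10^-3 + 0.01162 + 0.02279 + 0.02054 = 0.062433 kbar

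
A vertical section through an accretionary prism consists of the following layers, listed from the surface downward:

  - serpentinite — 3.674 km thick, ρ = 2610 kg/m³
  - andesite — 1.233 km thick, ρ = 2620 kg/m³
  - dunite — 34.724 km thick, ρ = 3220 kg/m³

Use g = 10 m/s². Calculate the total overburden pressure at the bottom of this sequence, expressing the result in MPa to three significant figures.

1250 MPa

serpentinite: 2610 kg/m³ × 10 m/s² × 3674 m = 9.589×10^7 Pa = 95.89 MPa
andesite: 2620 kg/m³ × 10 m/s² × 1233 m = 3.230×10^7 Pa = 32.30 MPa
dunite: 3220 kg/m³ × 10 m/s² × 34724 m = 1.118×10^9 Pa = 1118 MPa
Total = 95.89 + 32.30 + 1118 = 1246.3 MPa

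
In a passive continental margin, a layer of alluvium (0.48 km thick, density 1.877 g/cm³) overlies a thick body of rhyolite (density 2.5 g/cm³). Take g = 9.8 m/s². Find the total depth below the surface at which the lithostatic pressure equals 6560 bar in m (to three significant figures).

Pressure at base of upper layers: 1877×9.8×480 = 8.829×10^6 Pa = 88.29 bar
Remaining pressure to be supplied by rhyolite: 6.560×10^8 − 8.829×10^6 = 6.472×10^8 Pa
Additional depth in rhyolite = 6.472×10^8 Pa / (2500 kg/m³ × 9.8 m/s²) = 26415 m
Total depth = 480 m + 26415 m = 26895 m

26900 m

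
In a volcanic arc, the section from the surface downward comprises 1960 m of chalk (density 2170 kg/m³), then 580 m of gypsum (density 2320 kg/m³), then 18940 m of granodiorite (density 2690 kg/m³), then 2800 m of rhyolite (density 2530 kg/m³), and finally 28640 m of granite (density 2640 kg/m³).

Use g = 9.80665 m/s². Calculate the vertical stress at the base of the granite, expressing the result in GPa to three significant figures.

chalk: 2170 kg/m³ × 9.80665 m/s² × 1960 m = 4.171×10^7 Pa = 0.04171 GPa
gypsum: 2320 kg/m³ × 9.80665 m/s² × 580 m = 1.320×10^7 Pa = 0.01320 GPa
granodiorite: 2690 kg/m³ × 9.80665 m/s² × 18940 m = 4.996×10^8 Pa = 0.4996 GPa
rhyolite: 2530 kg/m³ × 9.80665 m/s² × 2800 m = 6.947×10^7 Pa = 0.06947 GPa
granite: 2640 kg/m³ × 9.80665 m/s² × 28640 m = 7.415×10^8 Pa = 0.7415 GPa
Total = 0.04171 + 0.01320 + 0.4996 + 0.06947 + 0.7415 = 1.3655 GPa

1.37 GPa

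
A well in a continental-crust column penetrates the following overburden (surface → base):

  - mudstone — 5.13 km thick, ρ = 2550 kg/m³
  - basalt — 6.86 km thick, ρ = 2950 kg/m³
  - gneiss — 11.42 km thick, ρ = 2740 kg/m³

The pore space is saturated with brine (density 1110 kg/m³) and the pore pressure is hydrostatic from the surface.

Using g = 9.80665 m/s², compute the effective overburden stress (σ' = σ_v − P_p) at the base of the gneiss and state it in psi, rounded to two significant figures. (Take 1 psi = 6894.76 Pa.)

Overburden (lithostatic) stress σ_v:
mudstone: 2550 kg/m³ × 9.80665 m/s² × 5130 m = 1.283×10^8 Pa = 128.3 MPa
basalt: 2950 kg/m³ × 9.80665 m/s² × 6860 m = 1.985×10^8 Pa = 198.5 MPa
gneiss: 2740 kg/m³ × 9.80665 m/s² × 11420 m = 3.069×10^8 Pa = 306.9 MPa
Total = 128.3 + 198.5 + 306.9 = 633.60 MPa
Pore pressure P_p = 1110 kg/m³ × 9.80665 m/s² × 23410 m = 2.548×10^8 Pa = 254.8 MPa
Effective stress σ' = σ_v − P_p = 633.6 − 254.8 = 378.77 MPa = 54937 psi

55000 psi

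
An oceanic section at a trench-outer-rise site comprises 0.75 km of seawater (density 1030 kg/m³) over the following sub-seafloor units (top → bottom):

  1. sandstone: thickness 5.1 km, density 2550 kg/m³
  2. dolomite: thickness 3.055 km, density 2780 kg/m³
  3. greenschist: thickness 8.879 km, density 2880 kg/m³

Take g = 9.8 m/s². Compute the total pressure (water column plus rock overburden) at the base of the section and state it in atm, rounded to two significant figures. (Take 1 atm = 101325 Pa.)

seawater: 1030 kg/m³ × 9.8 m/s² × 750 m = 7.571×10^6 Pa = 74.72 atm
sandstone: 2550 kg/m³ × 9.8 m/s² × 5100 m = 1.274×10^8 Pa = 1258 atm
dolomite: 2780 kg/m³ × 9.8 m/s² × 3055 m = 8.323×10^7 Pa = 821.4 atm
greenschist: 2880 kg/m³ × 9.8 m/s² × 8879 m = 2.506×10^8 Pa = 2473 atm
Total = 74.72 + 1258 + 821.4 + 2473 = 4627.2 atm

4600 atm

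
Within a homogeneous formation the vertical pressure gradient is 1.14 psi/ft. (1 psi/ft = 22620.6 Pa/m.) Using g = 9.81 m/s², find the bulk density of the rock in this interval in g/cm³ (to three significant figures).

2.63 g/cm³

ρ = (dP/dz)/g = 1.14 psi/ft / 9.81 m/s² = 25787 Pa/m / 9.81 m/s² = 2628.7 kg/m³
= 2.629 g/cm³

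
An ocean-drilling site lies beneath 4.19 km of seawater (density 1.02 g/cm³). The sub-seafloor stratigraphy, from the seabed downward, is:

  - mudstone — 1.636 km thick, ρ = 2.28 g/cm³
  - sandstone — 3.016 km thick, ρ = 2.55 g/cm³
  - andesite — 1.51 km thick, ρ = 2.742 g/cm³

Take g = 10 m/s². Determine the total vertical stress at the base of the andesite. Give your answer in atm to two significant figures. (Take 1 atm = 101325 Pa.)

2000 atm

seawater: 1020 kg/m³ × 10 m/s² × 4190 m = 4.274×10^7 Pa = 421.8 atm
mudstone: 2280 kg/m³ × 10 m/s² × 1636 m = 3.730×10^7 Pa = 368.1 atm
sandstone: 2550 kg/m³ × 10 m/s² × 3016 m = 7.691×10^7 Pa = 759.0 atm
andesite: 2742 kg/m³ × 10 m/s² × 1510 m = 4.140×10^7 Pa = 408.6 atm
Total = 421.8 + 368.1 + 759.0 + 408.6 = 1957.6 atm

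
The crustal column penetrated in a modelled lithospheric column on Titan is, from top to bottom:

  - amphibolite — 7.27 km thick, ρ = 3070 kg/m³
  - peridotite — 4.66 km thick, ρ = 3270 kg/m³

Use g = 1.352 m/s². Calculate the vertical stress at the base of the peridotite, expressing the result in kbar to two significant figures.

amphibolite: 3070 kg/m³ × 1.352 m/s² × 7270 m = 3.018×10^7 Pa = 0.3018 kbar
peridotite: 3270 kg/m³ × 1.352 m/s² × 4660 m = 2.060×10^7 Pa = 0.2060 kbar
Total = 0.3018 + 0.2060 = 0.50777 kbar

0.51 kbar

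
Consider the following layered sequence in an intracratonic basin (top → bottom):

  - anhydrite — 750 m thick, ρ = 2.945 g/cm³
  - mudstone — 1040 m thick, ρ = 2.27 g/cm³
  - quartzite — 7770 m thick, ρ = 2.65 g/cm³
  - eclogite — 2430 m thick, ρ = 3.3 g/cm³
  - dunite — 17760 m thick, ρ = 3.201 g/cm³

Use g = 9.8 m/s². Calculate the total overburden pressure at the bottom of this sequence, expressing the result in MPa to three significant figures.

882 MPa

anhydrite: 2945 kg/m³ × 9.8 m/s² × 750 m = 2.165×10^7 Pa = 21.65 MPa
mudstone: 2270 kg/m³ × 9.8 m/s² × 1040 m = 2.314×10^7 Pa = 23.14 MPa
quartzite: 2650 kg/m³ × 9.8 m/s² × 7770 m = 2.018×10^8 Pa = 201.8 MPa
eclogite: 3300 kg/m³ × 9.8 m/s² × 2430 m = 7.859×10^7 Pa = 78.59 MPa
dunite: 3201 kg/m³ × 9.8 m/s² × 17760 m = 5.571×10^8 Pa = 557.1 MPa
Total = 21.65 + 23.14 + 201.8 + 78.59 + 557.1 = 882.28 MPa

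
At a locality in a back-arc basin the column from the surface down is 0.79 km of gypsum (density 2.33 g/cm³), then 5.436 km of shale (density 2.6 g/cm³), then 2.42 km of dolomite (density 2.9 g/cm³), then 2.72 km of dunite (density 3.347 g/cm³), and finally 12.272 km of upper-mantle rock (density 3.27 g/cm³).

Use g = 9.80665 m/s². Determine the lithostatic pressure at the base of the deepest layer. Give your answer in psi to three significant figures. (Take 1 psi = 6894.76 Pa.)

gypsum: 2330 kg/m³ × 9.80665 m/s² × 790 m = 1.805×10^7 Pa = 2618 psi
shale: 2600 kg/m³ × 9.80665 m/s² × 5436 m = 1.386×10^8 Pa = 20103 psi
dolomite: 2900 kg/m³ × 9.80665 m/s² × 2420 m = 6.882×10^7 Pa = 9982 psi
dunite: 3347 kg/m³ × 9.80665 m/s² × 2720 m = 8.928×10^7 Pa = 12949 psi
upper-mantle rock: 3270 kg/m³ × 9.80665 m/s² × 12272 m = 3.935×10^8 Pa = 57077 psi
Total = 2618 + 20103 + 9982 + 12949 + 57077 = 1.0273×10^5 psi

103000 psi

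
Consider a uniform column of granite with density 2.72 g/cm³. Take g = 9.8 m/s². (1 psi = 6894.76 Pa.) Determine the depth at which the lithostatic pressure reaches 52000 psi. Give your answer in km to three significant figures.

13.5 km

h = P/(ρg) = 52000 psi / (2720 kg/m³ × 9.8 m/s²) = 3.585×10^8 Pa / 26656 Pa/m = 13450 m
= 13.450 km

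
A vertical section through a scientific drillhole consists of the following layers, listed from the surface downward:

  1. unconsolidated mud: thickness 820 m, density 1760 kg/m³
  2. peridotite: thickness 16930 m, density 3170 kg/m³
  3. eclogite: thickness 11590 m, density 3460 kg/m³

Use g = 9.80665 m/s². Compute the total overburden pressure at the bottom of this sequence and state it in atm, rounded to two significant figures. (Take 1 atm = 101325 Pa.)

9200 atm

unconsolidated mud: 1760 kg/m³ × 9.80665 m/s² × 820 m = 1.415×10^7 Pa = 139.7 atm
peridotite: 3170 kg/m³ × 9.80665 m/s² × 16930 m = 5.263×10^8 Pa = 5194 atm
eclogite: 3460 kg/m³ × 9.80665 m/s² × 11590 m = 3.933×10^8 Pa = 3881 atm
Total = 139.7 + 5194 + 3881 = 9215.1 atm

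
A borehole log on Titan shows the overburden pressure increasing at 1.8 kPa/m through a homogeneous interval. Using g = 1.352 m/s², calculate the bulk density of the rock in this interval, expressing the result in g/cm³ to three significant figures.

ρ = (dP/dz)/g = 1.8 kPa/m / 1.352 m/s² = 1800.0 Pa/m / 1.352 m/s² = 1331.4 kg/m³
= 1.331 g/cm³

1.33 g/cm³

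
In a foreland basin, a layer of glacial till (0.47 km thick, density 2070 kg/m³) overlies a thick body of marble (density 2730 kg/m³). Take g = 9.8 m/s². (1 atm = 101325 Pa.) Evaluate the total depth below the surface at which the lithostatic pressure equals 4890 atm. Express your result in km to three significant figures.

18.6 km

Pressure at base of upper layers: 2070×9.8×470 = 9.534×10^6 Pa = 94.10 atm
Remaining pressure to be supplied by marble: 4.955×10^8 − 9.534×10^6 = 4.859×10^8 Pa
Additional depth in marble = 4.859×10^8 Pa / (2730 kg/m³ × 9.8 m/s²) = 18163 m
Total depth = 470 m + 18163 m = 18633 m
= 18.633 km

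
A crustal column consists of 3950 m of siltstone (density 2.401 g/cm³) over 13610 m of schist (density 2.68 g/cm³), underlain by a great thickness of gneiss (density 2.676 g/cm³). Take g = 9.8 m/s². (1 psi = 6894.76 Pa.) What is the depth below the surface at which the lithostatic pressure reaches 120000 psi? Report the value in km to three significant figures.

Pressure at base of upper layers: 2401×9.8×3950 + 2680×9.8×13610 = 4.504×10^8 Pa = 65324 psi
Remaining pressure to be supplied by gneiss: 8.274×10^8 − 4.504×10^8 = 3.770×10^8 Pa
Additional depth in gneiss = 3.770×10^8 Pa / (2676 kg/m³ × 9.8 m/s²) = 14375 m
Total depth = 17560 m + 14375 m = 31935 m
= 31.935 km

31.9 km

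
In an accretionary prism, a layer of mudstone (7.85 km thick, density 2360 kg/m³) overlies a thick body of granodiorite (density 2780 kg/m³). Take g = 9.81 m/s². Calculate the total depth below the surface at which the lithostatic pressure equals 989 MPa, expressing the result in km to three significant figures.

37.5 km

Pressure at base of upper layers: 2360×9.81×7850 = 1.817×10^8 Pa = 181.7 MPa
Remaining pressure to be supplied by granodiorite: 9.890×10^8 − 1.817×10^8 = 8.073×10^8 Pa
Additional depth in granodiorite = 8.073×10^8 Pa / (2780 kg/m³ × 9.81 m/s²) = 29601 m
Total depth = 7850 m + 29601 m = 37451 m
= 37.451 km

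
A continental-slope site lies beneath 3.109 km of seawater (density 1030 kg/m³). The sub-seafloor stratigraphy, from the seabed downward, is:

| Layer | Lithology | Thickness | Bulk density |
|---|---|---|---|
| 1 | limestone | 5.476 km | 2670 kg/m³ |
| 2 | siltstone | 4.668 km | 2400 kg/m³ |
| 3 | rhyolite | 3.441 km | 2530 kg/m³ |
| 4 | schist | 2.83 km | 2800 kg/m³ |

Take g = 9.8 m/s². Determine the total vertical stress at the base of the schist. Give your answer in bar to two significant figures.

seawater: 1030 kg/m³ × 9.8 m/s² × 3109 m = 3.138×10^7 Pa = 313.8 bar
limestone: 2670 kg/m³ × 9.8 m/s² × 5476 m = 1.433×10^8 Pa = 1433 bar
siltstone: 2400 kg/m³ × 9.8 m/s² × 4668 m = 1.098×10^8 Pa = 1098 bar
rhyolite: 2530 kg/m³ × 9.8 m/s² × 3441 m = 8.532×10^7 Pa = 853.2 bar
schist: 2800 kg/m³ × 9.8 m/s² × 2830 m = 7.766×10^7 Pa = 776.6 bar
Total = 313.8 + 1433 + 1098 + 853.2 + 776.6 = 4474.3 bar

4500 bar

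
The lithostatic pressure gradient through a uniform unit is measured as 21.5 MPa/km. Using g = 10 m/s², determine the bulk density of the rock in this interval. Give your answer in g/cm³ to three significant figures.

2.15 g/cm³

ρ = (dP/dz)/g = 21.5 MPa/km / 10 m/s² = 21500 Pa/m / 10 m/s² = 2150.0 kg/m³
= 2.150 g/cm³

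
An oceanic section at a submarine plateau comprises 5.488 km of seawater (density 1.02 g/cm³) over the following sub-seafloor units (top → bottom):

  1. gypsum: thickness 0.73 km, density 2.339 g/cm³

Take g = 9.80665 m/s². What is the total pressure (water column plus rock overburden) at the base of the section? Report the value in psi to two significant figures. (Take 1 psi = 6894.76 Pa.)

seawater: 1020 kg/m³ × 9.80665 m/s² × 5488 m = 5.490×10^7 Pa = 7962 psi
gypsum: 2339 kg/m³ × 9.80665 m/s² × 730 m = 1.674×10^7 Pa = 2429 psi
Total = 7962 + 2429 = 10390 psi

10000 psi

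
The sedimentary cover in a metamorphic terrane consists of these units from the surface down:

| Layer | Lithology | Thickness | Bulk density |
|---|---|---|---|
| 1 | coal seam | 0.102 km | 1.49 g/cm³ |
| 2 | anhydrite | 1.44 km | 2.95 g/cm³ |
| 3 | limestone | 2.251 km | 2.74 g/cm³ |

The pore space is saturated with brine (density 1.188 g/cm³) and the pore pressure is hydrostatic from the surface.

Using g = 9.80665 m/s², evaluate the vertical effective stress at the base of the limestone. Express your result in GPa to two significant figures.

Overburden (lithostatic) stress σ_v:
coal seam: 1490 kg/m³ × 9.80665 m/s² × 102 m = 1.490×10^6 Pa = 1.490 MPa
anhydrite: 2950 kg/m³ × 9.80665 m/s² × 1440 m = 4.166×10^7 Pa = 41.66 MPa
limestone: 2740 kg/m³ × 9.80665 m/s² × 2251 m = 6.048×10^7 Pa = 60.48 MPa
Total = 1.490 + 41.66 + 60.48 = 103.63 MPa
Pore pressure P_p = 1188 kg/m³ × 9.80665 m/s² × 3793 m = 4.419×10^7 Pa = 44.19 MPa
Effective stress σ' = σ_v − P_p = 103.6 − 44.19 = 59.444 MPa = 0.059444 GPa

0.059 GPa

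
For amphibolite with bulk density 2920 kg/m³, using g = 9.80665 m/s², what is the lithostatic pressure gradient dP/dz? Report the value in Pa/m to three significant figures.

28600 Pa/m

dP/dz = ρg = 2920 kg/m³ × 9.80665 m/s² = 28635 Pa/m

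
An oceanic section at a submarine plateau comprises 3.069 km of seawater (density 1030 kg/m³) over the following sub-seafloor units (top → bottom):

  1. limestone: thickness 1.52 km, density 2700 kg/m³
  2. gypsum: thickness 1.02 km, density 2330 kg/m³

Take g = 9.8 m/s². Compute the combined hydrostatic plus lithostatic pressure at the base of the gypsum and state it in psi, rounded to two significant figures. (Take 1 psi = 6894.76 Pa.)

14000 psi

seawater: 1030 kg/m³ × 9.8 m/s² × 3069 m = 3.098×10^7 Pa = 4493 psi
limestone: 2700 kg/m³ × 9.8 m/s² × 1520 m = 4.022×10^7 Pa = 5833 psi
gypsum: 2330 kg/m³ × 9.8 m/s² × 1020 m = 2.329×10^7 Pa = 3378 psi
Total = 4493 + 5833 + 3378 = 13704 psi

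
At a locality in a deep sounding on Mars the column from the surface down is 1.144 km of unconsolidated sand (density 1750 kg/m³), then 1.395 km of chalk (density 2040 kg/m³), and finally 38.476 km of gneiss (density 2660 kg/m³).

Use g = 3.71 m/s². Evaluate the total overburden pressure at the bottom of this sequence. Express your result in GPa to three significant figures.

0.398 GPa

unconsolidated sand: 1750 kg/m³ × 3.71 m/s² × 1144 m = 7.427×10^6 Pa = 7.427×10^-3 GPa
chalk: 2040 kg/m³ × 3.71 m/s² × 1395 m = 1.056×10^7 Pa = 0.01056 GPa
gneiss: 2660 kg/m³ × 3.71 m/s² × 38476 m = 3.797×10^8 Pa = 0.3797 GPa
Total = 7.427×10^-3 + 0.01056 + 0.3797 = 0.39769 GPa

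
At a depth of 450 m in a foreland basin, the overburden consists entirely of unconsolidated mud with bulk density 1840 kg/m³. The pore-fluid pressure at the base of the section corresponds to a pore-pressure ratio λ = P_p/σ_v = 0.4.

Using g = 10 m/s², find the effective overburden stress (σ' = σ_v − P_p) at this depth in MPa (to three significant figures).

Overburden (lithostatic) stress σ_v:
unconsolidated mud: 1840 kg/m³ × 10 m/s² × 450 m = 8.280×10^6 Pa = 8.280 MPa
Pore pressure P_p = λ·σ_v = 0.4 × 8.280 MPa = 3.312 MPa
Effective stress σ' = σ_v − P_p = 8.280 − 3.312 = 4.9680 MPa

4.97 MPa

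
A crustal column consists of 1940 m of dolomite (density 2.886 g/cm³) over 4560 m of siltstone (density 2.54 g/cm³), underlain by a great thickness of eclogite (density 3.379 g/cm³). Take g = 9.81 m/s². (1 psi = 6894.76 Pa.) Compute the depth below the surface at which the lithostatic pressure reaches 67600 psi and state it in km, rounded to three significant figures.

15.5 km

Pressure at base of upper layers: 2886×9.81×1940 + 2540×9.81×4560 = 1.685×10^8 Pa = 24446 psi
Remaining pressure to be supplied by eclogite: 4.661×10^8 − 1.685×10^8 = 2.975×10^8 Pa
Additional depth in eclogite = 2.975×10^8 Pa / (3379 kg/m³ × 9.81 m/s²) = 8976.0 m
Total depth = 6500 m + 8976.0 m = 15476 m
= 15.476 km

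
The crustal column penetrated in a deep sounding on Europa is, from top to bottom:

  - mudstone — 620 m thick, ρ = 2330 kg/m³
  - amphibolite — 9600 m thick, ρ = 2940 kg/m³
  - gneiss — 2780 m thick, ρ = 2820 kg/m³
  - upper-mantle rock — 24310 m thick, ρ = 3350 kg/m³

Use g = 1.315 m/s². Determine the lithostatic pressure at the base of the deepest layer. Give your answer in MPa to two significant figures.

160 MPa

mudstone: 2330 kg/m³ × 1.315 m/s² × 620 m = 1.900×10^6 Pa = 1.900 MPa
amphibolite: 2940 kg/m³ × 1.315 m/s² × 9600 m = 3.711×10^7 Pa = 37.11 MPa
gneiss: 2820 kg/m³ × 1.315 m/s² × 2780 m = 1.031×10^7 Pa = 10.31 MPa
upper-mantle rock: 3350 kg/m³ × 1.315 m/s² × 24310 m = 1.071×10^8 Pa = 107.1 MPa
Total = 1.900 + 37.11 + 10.31 + 107.1 = 156.41 MPa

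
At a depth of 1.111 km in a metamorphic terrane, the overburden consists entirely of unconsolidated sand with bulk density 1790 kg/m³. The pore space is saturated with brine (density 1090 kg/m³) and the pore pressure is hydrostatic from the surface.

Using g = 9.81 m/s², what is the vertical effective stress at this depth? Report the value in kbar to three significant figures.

Overburden (lithostatic) stress σ_v:
unconsolidated sand: 1790 kg/m³ × 9.81 m/s² × 1111 m = 1.951×10^7 Pa = 19.51 MPa
Pore pressure P_p = 1090 kg/m³ × 9.81 m/s² × 1111 m = 1.188×10^7 Pa = 11.88 MPa
Effective stress σ' = σ_v − P_p = 19.51 − 11.88 = 7.6292 MPa = 0.076292 kbar

0.0763 kbar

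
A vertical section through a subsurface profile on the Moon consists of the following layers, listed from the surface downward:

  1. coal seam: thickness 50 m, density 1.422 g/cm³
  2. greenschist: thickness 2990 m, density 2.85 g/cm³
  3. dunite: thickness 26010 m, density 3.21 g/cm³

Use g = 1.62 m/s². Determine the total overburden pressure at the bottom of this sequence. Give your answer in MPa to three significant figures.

coal seam: 1422 kg/m³ × 1.62 m/s² × 50 m = 1.152×10^5 Pa = 0.1152 MPa
greenschist: 2850 kg/m³ × 1.62 m/s² × 2990 m = 1.380×10^7 Pa = 13.80 MPa
dunite: 3210 kg/m³ × 1.62 m/s² × 26010 m = 1.353×10^8 Pa = 135.3 MPa
Total = 0.1152 + 13.80 + 135.3 = 149.18 MPa

149 MPa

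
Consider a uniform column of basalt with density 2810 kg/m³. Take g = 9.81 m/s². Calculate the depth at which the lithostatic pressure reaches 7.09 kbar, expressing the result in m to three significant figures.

h = P/(ρg) = 7.09 kbar / (2810 kg/m³ × 9.81 m/s²) = 7.090×10^8 Pa / 27566 Pa/m = 25720 m

25700 m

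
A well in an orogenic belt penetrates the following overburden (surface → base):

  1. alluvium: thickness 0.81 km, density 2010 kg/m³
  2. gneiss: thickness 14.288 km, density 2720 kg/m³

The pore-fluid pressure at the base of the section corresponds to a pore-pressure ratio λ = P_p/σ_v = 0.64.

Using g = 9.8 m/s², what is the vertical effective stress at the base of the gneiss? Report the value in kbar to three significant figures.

Overburden (lithostatic) stress σ_v:
alluvium: 2010 kg/m³ × 9.8 m/s² × 810 m = 1.596×10^7 Pa = 15.96 MPa
gneiss: 2720 kg/m³ × 9.8 m/s² × 14288 m = 3.809×10^8 Pa = 380.9 MPa
Total = 15.96 + 380.9 = 396.82 MPa
Pore pressure P_p = λ·σ_v = 0.64 × 396.8 MPa = 254.0 MPa
Effective stress σ' = σ_v − P_p = 396.8 − 254.0 = 142.85 MPa = 1.4285 kbar

1.43 kbar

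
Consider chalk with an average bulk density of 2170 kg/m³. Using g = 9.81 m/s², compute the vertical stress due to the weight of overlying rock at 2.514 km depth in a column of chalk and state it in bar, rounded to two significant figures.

540 bar

chalk: 2170 kg/m³ × 9.81 m/s² × 2514 m = 5.352×10^7 Pa = 535.2 bar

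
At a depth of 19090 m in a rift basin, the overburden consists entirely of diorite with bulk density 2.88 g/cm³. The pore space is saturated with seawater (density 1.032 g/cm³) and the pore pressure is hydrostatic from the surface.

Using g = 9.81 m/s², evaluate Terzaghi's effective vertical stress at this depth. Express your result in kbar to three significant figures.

Overburden (lithostatic) stress σ_v:
diorite: 2880 kg/m³ × 9.81 m/s² × 19090 m = 5.393×10^8 Pa = 539.3 MPa
Pore pressure P_p = 1032 kg/m³ × 9.81 m/s² × 19090 m = 1.933×10^8 Pa = 193.3 MPa
Effective stress σ' = σ_v − P_p = 539.3 − 193.3 = 346.08 MPa = 3.4608 kbar

3.46 kbar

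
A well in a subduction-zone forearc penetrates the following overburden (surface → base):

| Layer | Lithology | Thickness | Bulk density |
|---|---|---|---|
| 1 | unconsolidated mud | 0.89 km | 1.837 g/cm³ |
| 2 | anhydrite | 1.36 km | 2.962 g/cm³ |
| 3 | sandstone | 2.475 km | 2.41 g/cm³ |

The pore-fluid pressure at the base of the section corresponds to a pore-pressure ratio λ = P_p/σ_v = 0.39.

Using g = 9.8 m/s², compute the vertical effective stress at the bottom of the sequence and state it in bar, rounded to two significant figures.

Overburden (lithostatic) stress σ_v:
unconsolidated mud: 1837 kg/m³ × 9.8 m/s² × 890 m = 1.602×10^7 Pa = 16.02 MPa
anhydrite: 2962 kg/m³ × 9.8 m/s² × 1360 m = 3.948×10^7 Pa = 39.48 MPa
sandstone: 2410 kg/m³ × 9.8 m/s² × 2475 m = 5.845×10^7 Pa = 58.45 MPa
Total = 16.02 + 39.48 + 58.45 = 113.95 MPa
Pore pressure P_p = λ·σ_v = 0.39 × 114.0 MPa = 44.44 MPa
Effective stress σ' = σ_v − P_p = 114.0 − 44.44 = 69.512 MPa = 695.12 bar

700 bar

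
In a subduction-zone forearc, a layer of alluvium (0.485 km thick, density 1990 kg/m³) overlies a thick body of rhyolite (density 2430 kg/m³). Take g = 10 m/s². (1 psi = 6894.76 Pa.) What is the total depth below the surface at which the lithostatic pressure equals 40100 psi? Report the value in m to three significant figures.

11500 m

Pressure at base of upper layers: 1990×10×485 = 9.652×10^6 Pa = 1400 psi
Remaining pressure to be supplied by rhyolite: 2.765×10^8 − 9.652×10^6 = 2.668×10^8 Pa
Additional depth in rhyolite = 2.668×10^8 Pa / (2430 kg/m³ × 10 m/s²) = 10981 m
Total depth = 485 m + 10981 m = 11466 m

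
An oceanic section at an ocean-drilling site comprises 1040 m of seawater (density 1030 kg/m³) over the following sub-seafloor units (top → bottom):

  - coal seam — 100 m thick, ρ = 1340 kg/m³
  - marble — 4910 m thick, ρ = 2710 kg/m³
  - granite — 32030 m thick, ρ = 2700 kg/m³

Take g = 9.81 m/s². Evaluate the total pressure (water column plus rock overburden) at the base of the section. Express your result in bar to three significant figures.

9910 bar

seawater: 1030 kg/m³ × 9.81 m/s² × 1040 m = 1.051×10^7 Pa = 105.1 bar
coal seam: 1340 kg/m³ × 9.81 m/s² × 100 m = 1.315×10^6 Pa = 13.15 bar
marble: 2710 kg/m³ × 9.81 m/s² × 4910 m = 1.305×10^8 Pa = 1305 bar
granite: 2700 kg/m³ × 9.81 m/s² × 32030 m = 8.484×10^8 Pa = 8484 bar
Total = 105.1 + 13.15 + 1305 + 8484 = 9907.3 bar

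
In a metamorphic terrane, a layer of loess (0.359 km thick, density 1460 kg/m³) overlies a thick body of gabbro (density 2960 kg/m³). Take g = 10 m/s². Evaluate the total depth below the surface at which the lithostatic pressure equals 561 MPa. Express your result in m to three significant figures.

Pressure at base of upper layers: 1460×10×359 = 5.241×10^6 Pa = 5.241 MPa
Remaining pressure to be supplied by gabbro: 5.610×10^8 − 5.241×10^6 = 5.558×10^8 Pa
Additional depth in gabbro = 5.558×10^8 Pa / (2960 kg/m³ × 10 m/s²) = 18776 m
Total depth = 359 m + 18776 m = 19135 m

19100 m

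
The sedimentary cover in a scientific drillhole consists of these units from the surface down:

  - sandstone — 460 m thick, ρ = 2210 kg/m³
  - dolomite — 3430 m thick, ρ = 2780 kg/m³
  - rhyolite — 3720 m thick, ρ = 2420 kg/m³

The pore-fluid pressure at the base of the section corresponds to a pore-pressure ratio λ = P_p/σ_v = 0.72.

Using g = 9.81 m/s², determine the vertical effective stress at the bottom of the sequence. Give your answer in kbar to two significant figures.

Overburden (lithostatic) stress σ_v:
sandstone: 2210 kg/m³ × 9.81 m/s² × 460 m = 9.973×10^6 Pa = 9.973 MPa
dolomite: 2780 kg/m³ × 9.81 m/s² × 3430 m = 9.354×10^7 Pa = 93.54 MPa
rhyolite: 2420 kg/m³ × 9.81 m/s² × 3720 m = 8.831×10^7 Pa = 88.31 MPa
Total = 9.973 + 93.54 + 88.31 = 191.83 MPa
Pore pressure P_p = λ·σ_v = 0.72 × 191.8 MPa = 138.1 MPa
Effective stress σ' = σ_v − P_p = 191.8 − 138.1 = 53.712 MPa = 0.53712 kbar

0.54 kbar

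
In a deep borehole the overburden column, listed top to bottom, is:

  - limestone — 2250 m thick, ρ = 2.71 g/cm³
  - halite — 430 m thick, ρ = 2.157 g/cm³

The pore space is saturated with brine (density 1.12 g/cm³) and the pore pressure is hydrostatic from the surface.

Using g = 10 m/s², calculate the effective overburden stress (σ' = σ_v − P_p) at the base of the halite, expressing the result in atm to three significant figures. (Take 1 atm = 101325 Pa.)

Overburden (lithostatic) stress σ_v:
limestone: 2710 kg/m³ × 10 m/s² × 2250 m = 6.098×10^7 Pa = 60.98 MPa
halite: 2157 kg/m³ × 10 m/s² × 430 m = 9.275×10^6 Pa = 9.275 MPa
Total = 60.98 + 9.275 = 70.250 MPa
Pore pressure P_p = 1120 kg/m³ × 10 m/s² × 2680 m = 3.002×10^7 Pa = 30.02 MPa
Effective stress σ' = σ_v − P_p = 70.25 − 30.02 = 40.234 MPa = 397.08 atm

397 atm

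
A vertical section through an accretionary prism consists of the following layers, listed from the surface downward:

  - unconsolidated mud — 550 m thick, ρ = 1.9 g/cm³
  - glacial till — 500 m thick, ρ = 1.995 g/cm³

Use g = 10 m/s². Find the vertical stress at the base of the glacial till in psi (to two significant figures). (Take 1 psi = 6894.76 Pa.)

unconsolidated mud: 1900 kg/m³ × 10 m/s² × 550 m = 1.045×10^7 Pa = 1516 psi
glacial till: 1995 kg/m³ × 10 m/s² × 500 m = 9.975×10^6 Pa = 1447 psi
Total = 1516 + 1447 = 2962.4 psi

3000 psi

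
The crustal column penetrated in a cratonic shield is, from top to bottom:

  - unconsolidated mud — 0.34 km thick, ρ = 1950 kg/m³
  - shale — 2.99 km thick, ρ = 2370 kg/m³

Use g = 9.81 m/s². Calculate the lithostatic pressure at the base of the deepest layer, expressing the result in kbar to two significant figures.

unconsolidated mud: 1950 kg/m³ × 9.81 m/s² × 340 m = 6.504×10^6 Pa = 0.06504 kbar
shale: 2370 kg/m³ × 9.81 m/s² × 2990 m = 6.952×10^7 Pa = 0.6952 kbar
Total = 0.06504 + 0.6952 = 0.76021 kbar

0.76 kbar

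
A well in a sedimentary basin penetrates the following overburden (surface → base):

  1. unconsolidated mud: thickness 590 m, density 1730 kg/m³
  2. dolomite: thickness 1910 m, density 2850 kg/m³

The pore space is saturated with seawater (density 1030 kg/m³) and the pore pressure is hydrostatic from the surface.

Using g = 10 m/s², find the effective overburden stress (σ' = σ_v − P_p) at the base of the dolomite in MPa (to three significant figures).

Overburden (lithostatic) stress σ_v:
unconsolidated mud: 1730 kg/m³ × 10 m/s² × 590 m = 1.021×10^7 Pa = 10.21 MPa
dolomite: 2850 kg/m³ × 10 m/s² × 1910 m = 5.444×10^7 Pa = 54.44 MPa
Total = 10.21 + 54.44 = 64.642 MPa
Pore pressure P_p = 1030 kg/m³ × 10 m/s² × 2500 m = 2.575×10^7 Pa = 25.75 MPa
Effective stress σ' = σ_v − P_p = 64.64 − 25.75 = 38.892 MPa

38.9 MPa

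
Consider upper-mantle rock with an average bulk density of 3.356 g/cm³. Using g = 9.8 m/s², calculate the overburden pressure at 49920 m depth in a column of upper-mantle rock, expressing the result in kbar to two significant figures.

upper-mantle rock: 3356 kg/m³ × 9.8 m/s² × 49920 m = 1.642×10^9 Pa = 16.42 kbar

16 kbar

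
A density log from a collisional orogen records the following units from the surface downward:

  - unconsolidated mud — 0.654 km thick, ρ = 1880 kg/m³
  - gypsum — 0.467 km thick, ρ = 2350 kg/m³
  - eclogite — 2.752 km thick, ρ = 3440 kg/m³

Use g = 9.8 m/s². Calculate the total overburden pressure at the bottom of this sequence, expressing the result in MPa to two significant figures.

unconsolidated mud: 1880 kg/m³ × 9.8 m/s² × 654 m = 1.205×10^7 Pa = 12.05 MPa
gypsum: 2350 kg/m³ × 9.8 m/s² × 467 m = 1.076×10^7 Pa = 10.76 MPa
eclogite: 3440 kg/m³ × 9.8 m/s² × 2752 m = 9.278×10^7 Pa = 92.78 MPa
Total = 12.05 + 10.76 + 92.78 = 115.58 MPa

120 MPa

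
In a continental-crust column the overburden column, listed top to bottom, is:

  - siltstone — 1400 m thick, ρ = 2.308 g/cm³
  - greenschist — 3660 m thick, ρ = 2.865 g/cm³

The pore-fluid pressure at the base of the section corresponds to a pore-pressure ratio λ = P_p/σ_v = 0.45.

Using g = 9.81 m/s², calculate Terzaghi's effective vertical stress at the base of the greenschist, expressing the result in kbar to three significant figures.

Overburden (lithostatic) stress σ_v:
siltstone: 2308 kg/m³ × 9.81 m/s² × 1400 m = 3.170×10^7 Pa = 31.70 MPa
greenschist: 2865 kg/m³ × 9.81 m/s² × 3660 m = 1.029×10^8 Pa = 102.9 MPa
Total = 31.70 + 102.9 = 134.56 MPa
Pore pressure P_p = λ·σ_v = 0.45 × 134.6 MPa = 60.55 MPa
Effective stress σ' = σ_v − P_p = 134.6 − 60.55 = 74.011 MPa = 0.74011 kbar

0.740 kbar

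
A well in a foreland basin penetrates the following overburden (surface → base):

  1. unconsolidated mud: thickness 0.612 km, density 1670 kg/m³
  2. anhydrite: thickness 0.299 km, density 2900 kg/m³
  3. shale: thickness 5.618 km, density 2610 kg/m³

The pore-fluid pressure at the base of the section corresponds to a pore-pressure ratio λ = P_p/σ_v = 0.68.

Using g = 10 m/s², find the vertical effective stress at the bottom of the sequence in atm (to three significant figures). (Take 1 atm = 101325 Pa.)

Overburden (lithostatic) stress σ_v:
unconsolidated mud: 1670 kg/m³ × 10 m/s² × 612 m = 1.022×10^7 Pa = 10.22 MPa
anhydrite: 2900 kg/m³ × 10 m/s² × 299 m = 8.671×10^6 Pa = 8.671 MPa
shale: 2610 kg/m³ × 10 m/s² × 5618 m = 1.466×10^8 Pa = 146.6 MPa
Total = 10.22 + 8.671 + 146.6 = 165.52 MPa
Pore pressure P_p = λ·σ_v = 0.68 × 165.5 MPa = 112.6 MPa
Effective stress σ' = σ_v − P_p = 165.5 − 112.6 = 52.967 MPa = 522.74 atm

523 atm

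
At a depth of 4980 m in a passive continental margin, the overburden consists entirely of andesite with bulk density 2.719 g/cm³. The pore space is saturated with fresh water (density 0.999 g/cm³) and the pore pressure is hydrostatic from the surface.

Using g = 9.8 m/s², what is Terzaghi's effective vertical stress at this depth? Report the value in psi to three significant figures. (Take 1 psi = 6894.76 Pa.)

Overburden (lithostatic) stress σ_v:
andesite: 2719 kg/m³ × 9.8 m/s² × 4980 m = 1.327×10^8 Pa = 132.7 MPa
Pore pressure P_p = 999 kg/m³ × 9.8 m/s² × 4980 m = 4.876×10^7 Pa = 48.76 MPa
Effective stress σ' = σ_v − P_p = 132.7 − 48.76 = 83.943 MPa = 12175 psi

12200 psi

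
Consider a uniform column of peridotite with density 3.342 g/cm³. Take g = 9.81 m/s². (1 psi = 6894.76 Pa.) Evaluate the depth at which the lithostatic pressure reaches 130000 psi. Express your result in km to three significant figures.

27.3 km

h = P/(ρg) = 130000 psi / (3342 kg/m³ × 9.81 m/s²) = 8.963×10^8 Pa / 32785 Pa/m = 27339 m
= 27.339 km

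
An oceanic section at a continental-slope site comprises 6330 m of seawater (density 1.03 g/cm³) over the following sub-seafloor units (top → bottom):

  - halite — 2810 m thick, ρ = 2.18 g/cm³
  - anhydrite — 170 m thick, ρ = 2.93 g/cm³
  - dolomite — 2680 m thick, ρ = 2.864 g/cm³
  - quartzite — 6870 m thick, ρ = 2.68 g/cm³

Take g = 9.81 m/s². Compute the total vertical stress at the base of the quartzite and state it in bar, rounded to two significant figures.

seawater: 1030 kg/m³ × 9.81 m/s² × 6330 m = 6.396×10^7 Pa = 639.6 bar
halite: 2180 kg/m³ × 9.81 m/s² × 2810 m = 6.009×10^7 Pa = 600.9 bar
anhydrite: 2930 kg/m³ × 9.81 m/s² × 170 m = 4.886×10^6 Pa = 48.86 bar
dolomite: 2864 kg/m³ × 9.81 m/s² × 2680 m = 7.530×10^7 Pa = 753.0 bar
quartzite: 2680 kg/m³ × 9.81 m/s² × 6870 m = 1.806×10^8 Pa = 1806 bar
Total = 639.6 + 600.9 + 48.86 + 753.0 + 1806 = 3848.6 bar

3800 bar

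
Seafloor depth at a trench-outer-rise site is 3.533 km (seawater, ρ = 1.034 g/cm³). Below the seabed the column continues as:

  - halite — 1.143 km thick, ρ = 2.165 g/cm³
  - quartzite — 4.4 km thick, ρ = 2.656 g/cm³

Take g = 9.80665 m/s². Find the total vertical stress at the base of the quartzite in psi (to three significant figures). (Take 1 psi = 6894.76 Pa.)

25300 psi

seawater: 1034 kg/m³ × 9.80665 m/s² × 3533 m = 3.582×10^7 Pa = 5196 psi
halite: 2165 kg/m³ × 9.80665 m/s² × 1143 m = 2.427×10^7 Pa = 3520 psi
quartzite: 2656 kg/m³ × 9.80665 m/s² × 4400 m = 1.146×10^8 Pa = 16622 psi
Total = 5196 + 3520 + 16622 = 25338 psi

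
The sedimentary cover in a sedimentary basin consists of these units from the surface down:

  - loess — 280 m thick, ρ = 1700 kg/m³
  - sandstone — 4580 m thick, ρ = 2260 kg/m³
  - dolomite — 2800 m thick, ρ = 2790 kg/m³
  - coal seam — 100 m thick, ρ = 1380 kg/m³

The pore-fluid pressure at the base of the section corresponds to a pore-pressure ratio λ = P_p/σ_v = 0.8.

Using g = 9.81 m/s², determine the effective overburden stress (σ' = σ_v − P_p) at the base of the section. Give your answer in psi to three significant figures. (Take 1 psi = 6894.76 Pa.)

Overburden (lithostatic) stress σ_v:
loess: 1700 kg/m³ × 9.81 m/s² × 280 m = 4.670×10^6 Pa = 4.670 MPa
sandstone: 2260 kg/m³ × 9.81 m/s² × 4580 m = 1.015×10^8 Pa = 101.5 MPa
dolomite: 2790 kg/m³ × 9.81 m/s² × 2800 m = 7.664×10^7 Pa = 76.64 MPa
coal seam: 1380 kg/m³ × 9.81 m/s² × 100 m = 1.354×10^6 Pa = 1.354 MPa
Total = 4.670 + 101.5 + 76.64 + 1.354 = 184.20 MPa
Pore pressure P_p = λ·σ_v = 0.8 × 184.2 MPa = 147.4 MPa
Effective stress σ' = σ_v − P_p = 184.2 − 147.4 = 36.840 MPa = 5343.2 psi

5340 psi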